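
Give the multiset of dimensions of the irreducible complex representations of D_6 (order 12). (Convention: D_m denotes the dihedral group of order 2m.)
Dimensions: 1, 1, 1, 1, 2, 2

Argument: There are 6 irreducibles (= number of conjugacy classes). Their dimensions d_i satisfy sum d_i^2 = |G| = 12: 1 + 1 + 1 + 1 + 4 + 4 = 12.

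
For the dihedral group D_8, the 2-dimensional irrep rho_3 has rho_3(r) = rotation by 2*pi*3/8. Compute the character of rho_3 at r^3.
chi_{rho_3}(r^3) = 2*cos(2*pi*3*3/8) = sqrt(2)

rho_3(r^3) is rotation by angle 2*pi*3*3/8, whose trace is 2*cos(2*pi*3*3/8) = sqrt(2).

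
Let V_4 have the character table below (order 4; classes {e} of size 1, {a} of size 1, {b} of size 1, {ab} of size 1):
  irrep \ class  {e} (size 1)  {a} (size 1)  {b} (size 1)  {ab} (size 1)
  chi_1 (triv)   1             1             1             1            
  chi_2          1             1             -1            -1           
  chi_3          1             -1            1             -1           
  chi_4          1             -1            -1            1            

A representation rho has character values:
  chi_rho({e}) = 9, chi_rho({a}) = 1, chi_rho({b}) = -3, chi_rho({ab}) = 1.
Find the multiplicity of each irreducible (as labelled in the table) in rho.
Multiplicities: chi_1: 2, chi_2: 3, chi_3: 1, chi_4: 3.

Solution. Use <chi_rho, chi> = (1/|G|) sum_C |C| * chi_rho(C) * conj(chi(C)) with |G| = 4 for each irreducible chi in the table:
  <chi_rho, chi_1> = (1/4)[1*(9)*conj(1) + 1*(1)*conj(1) + 1*(-3)*conj(1) + 1*(1)*conj(1)]
      = (1/4)[(9) + (1) + (-3) + (1)] = 8/4 = 2
  <chi_rho, chi_2> = (1/4)[1*(9)*conj(1) + 1*(1)*conj(1) + 1*(-3)*conj(-1) + 1*(1)*conj(-1)]
      = (1/4)[(9) + (1) + (3) + (-1)] = 12/4 = 3
  <chi_rho, chi_3> = (1/4)[1*(9)*conj(1) + 1*(1)*conj(-1) + 1*(-3)*conj(1) + 1*(1)*conj(-1)]
      = (1/4)[(9) + (-1) + (-3) + (-1)] = 4/4 = 1
  <chi_rho, chi_4> = (1/4)[1*(9)*conj(1) + 1*(1)*conj(-1) + 1*(-3)*conj(-1) + 1*(1)*conj(1)]
      = (1/4)[(9) + (-1) + (3) + (1)] = 12/4 = 3
Dimension check: dim(rho) = sum (mult * dim) = 2*1 + 3*1 + 1*1 + 3*1 = 9 = chi_rho(e) = 9.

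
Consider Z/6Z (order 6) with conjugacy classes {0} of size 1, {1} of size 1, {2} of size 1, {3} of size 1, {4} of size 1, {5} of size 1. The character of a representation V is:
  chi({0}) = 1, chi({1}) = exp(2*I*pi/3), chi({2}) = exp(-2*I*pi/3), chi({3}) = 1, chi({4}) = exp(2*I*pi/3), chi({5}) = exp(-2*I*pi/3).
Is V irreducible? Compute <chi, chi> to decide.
Irreducible: <chi, chi> = 1.

Derivation: <chi, chi> = (1/|G|) sum_C |C| * |chi(C)|^2 = (1/6)[1*|1|^2 + 1*|exp(2*I*pi/3)|^2 + 1*|exp(-2*I*pi/3)|^2 + 1*|1|^2 + 1*|exp(2*I*pi/3)|^2 + 1*|exp(-2*I*pi/3)|^2]
  = (1/6)[(1) + (1) + (1) + (1) + (1) + (1)] = 6/6 = 1.
(Exp terms are combined using exp(i*s)*conj(exp(i*t)) = exp(i*(s-t)), and sums of them are collapsed using the identity that for every m > 1 the m distinct m-th roots of unity sum to 0, e.g. 1 + exp(2*I*pi/3) + exp(-2*I*pi/3) = 0.)
A character is irreducible iff <chi, chi> = 1, so this representation is irreducible.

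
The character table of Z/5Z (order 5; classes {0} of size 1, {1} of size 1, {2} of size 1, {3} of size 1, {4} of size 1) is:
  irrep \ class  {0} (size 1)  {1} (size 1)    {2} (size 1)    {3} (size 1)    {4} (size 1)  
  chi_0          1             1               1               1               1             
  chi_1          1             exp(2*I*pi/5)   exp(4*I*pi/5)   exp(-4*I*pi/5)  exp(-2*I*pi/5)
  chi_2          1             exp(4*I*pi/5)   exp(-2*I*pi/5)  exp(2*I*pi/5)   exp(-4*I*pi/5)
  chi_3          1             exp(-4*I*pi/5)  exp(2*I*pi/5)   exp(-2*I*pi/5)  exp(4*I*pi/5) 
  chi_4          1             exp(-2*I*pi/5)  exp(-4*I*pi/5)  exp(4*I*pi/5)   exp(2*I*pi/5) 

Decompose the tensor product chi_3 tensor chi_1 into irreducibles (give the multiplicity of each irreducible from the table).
chi_3 tensor chi_1 = chi_4 (all other irreducibles have multiplicity 0).

Reasoning: The character of a tensor product is the pointwise product (chi_3 * chi_1)(C) = chi_3(C) * chi_1(C):
  {0}: (1)*(1), {1}: (exp(-4*I*pi/5))*(exp(2*I*pi/5)), {2}: (exp(2*I*pi/5))*(exp(4*I*pi/5)), {3}: (exp(-2*I*pi/5))*(exp(-4*I*pi/5)), {4}: (exp(4*I*pi/5))*(exp(-2*I*pi/5))
so (chi_3 * chi_1) takes values
  {0} -> 1, {1} -> exp(-2*I*pi/5), {2} -> exp(-4*I*pi/5), {3} -> exp(4*I*pi/5), {4} -> exp(2*I*pi/5).
Now take the inner product of this character with each irreducible chi from the table, <chi_3*chi_1, chi> = (1/5) sum_C |C| (chi_3*chi_1)(C) conj(chi(C)):
  <chi_3*chi_1, chi_0> = (1/5)[1*(1)*conj(1) + 1*(exp(-2*I*pi/5))*conj(1) + 1*(exp(-4*I*pi/5))*conj(1) + 1*(exp(4*I*pi/5))*conj(1) + 1*(exp(2*I*pi/5))*conj(1)]
      = (1/5)[(1) + (exp(-2*I*pi/5)) + (exp(-4*I*pi/5)) + (exp(4*I*pi/5)) + (exp(2*I*pi/5))] = 0/5 = 0
  <chi_3*chi_1, chi_1> = (1/5)[1*(1)*conj(1) + 1*(exp(-2*I*pi/5))*conj(exp(2*I*pi/5)) + 1*(exp(-4*I*pi/5))*conj(exp(4*I*pi/5)) + 1*(exp(4*I*pi/5))*conj(exp(-4*I*pi/5)) + 1*(exp(2*I*pi/5))*conj(exp(-2*I*pi/5))]
      = (1/5)[(1) + (exp(-4*I*pi/5)) + (exp(2*I*pi/5)) + (exp(-2*I*pi/5)) + (exp(4*I*pi/5))] = 0/5 = 0
  <chi_3*chi_1, chi_2> = (1/5)[1*(1)*conj(1) + 1*(exp(-2*I*pi/5))*conj(exp(4*I*pi/5)) + 1*(exp(-4*I*pi/5))*conj(exp(-2*I*pi/5)) + 1*(exp(4*I*pi/5))*conj(exp(2*I*pi/5)) + 1*(exp(2*I*pi/5))*conj(exp(-4*I*pi/5))]
      = (1/5)[(1) + (exp(4*I*pi/5)) + (exp(-2*I*pi/5)) + (exp(2*I*pi/5)) + (exp(-4*I*pi/5))] = 0/5 = 0
  <chi_3*chi_1, chi_3> = (1/5)[1*(1)*conj(1) + 1*(exp(-2*I*pi/5))*conj(exp(-4*I*pi/5)) + 1*(exp(-4*I*pi/5))*conj(exp(2*I*pi/5)) + 1*(exp(4*I*pi/5))*conj(exp(-2*I*pi/5)) + 1*(exp(2*I*pi/5))*conj(exp(4*I*pi/5))]
      = (1/5)[(1) + (exp(2*I*pi/5)) + (exp(4*I*pi/5)) + (exp(-4*I*pi/5)) + (exp(-2*I*pi/5))] = 0/5 = 0
  <chi_3*chi_1, chi_4> = (1/5)[1*(1)*conj(1) + 1*(exp(-2*I*pi/5))*conj(exp(-2*I*pi/5)) + 1*(exp(-4*I*pi/5))*conj(exp(-4*I*pi/5)) + 1*(exp(4*I*pi/5))*conj(exp(4*I*pi/5)) + 1*(exp(2*I*pi/5))*conj(exp(2*I*pi/5))]
      = (1/5)[(1) + (1) + (1) + (1) + (1)] = 5/5 = 1
(Exp terms are combined using exp(i*s)*conj(exp(i*t)) = exp(i*(s-t)), and sums of them are collapsed using the identity that for every m > 1 the m distinct m-th roots of unity sum to 0, e.g. 1 + exp(2*I*pi/3) + exp(-2*I*pi/3) = 0.)
Hence the multiplicities are chi_4: 1. Dimension check: dim(chi_3)*dim(chi_1) = 1*1 = 1 and sum (mult * dim) = 1*1 = 1.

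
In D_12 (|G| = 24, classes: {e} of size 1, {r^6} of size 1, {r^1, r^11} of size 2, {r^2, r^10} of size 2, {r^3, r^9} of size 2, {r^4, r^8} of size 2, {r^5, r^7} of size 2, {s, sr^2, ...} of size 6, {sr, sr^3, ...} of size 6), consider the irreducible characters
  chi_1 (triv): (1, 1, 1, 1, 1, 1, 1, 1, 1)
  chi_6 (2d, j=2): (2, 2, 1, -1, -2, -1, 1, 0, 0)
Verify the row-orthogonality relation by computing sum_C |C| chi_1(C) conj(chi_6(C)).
Sum = 0; so <chi_1, chi_6> = 0 (distinct irreducibles are orthogonal).

Reasoning: Compute term by term over conjugacy classes (|C| * chi_1(C) * conj(chi_6(C))):
  1*(1)*conj(2) + 1*(1)*conj(2) + 2*(1)*conj(1) + 2*(1)*conj(-1) + 2*(1)*conj(-2) + 2*(1)*conj(-1) + 2*(1)*conj(1) + 6*(1)*conj(0) + 6*(1)*conj(0)
  = (2) + (2) + (2) + (-2) + (-4) + (-2) + (2) + (0) + (0)
  = 0.
Dividing by |G| = 24 gives 0/24 = 0, matching the row-orthogonality relation <chi_1, chi_6> = [chi_1 = chi_6].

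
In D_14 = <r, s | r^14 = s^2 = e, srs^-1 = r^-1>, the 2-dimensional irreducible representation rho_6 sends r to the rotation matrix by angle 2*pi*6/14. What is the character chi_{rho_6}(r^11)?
chi_{rho_6}(r^11) = 2*cos(2*pi*6*11/14) = -2*cos(3*pi/7)

Explanation: rho_6(r^11) is rotation by angle 2*pi*6*11/14, whose trace is 2*cos(2*pi*6*11/14) = -2*cos(3*pi/7).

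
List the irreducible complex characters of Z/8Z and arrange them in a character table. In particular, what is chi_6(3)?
Character table of Z/8Z (irreps indexed chi_0,...,chi_7 with chi_k(m) = zeta_8^(k*m), zeta_8 = exp(2*pi*i/8)):
  irrep \ class  {0} (size 1)  {1} (size 1)    {2} (size 1)  {3} (size 1)    {4} (size 1)  {5} (size 1)    {6} (size 1)  {7} (size 1)  
  chi_0          1             1               1             1               1             1               1             1             
  chi_1          1             exp(I*pi/4)     I             exp(3*I*pi/4)   -1            exp(-3*I*pi/4)  -I            exp(-I*pi/4)  
  chi_2          1             I               -1            -I              1             I               -1            -I            
  chi_3          1             exp(3*I*pi/4)   -I            exp(I*pi/4)     -1            exp(-I*pi/4)    I             exp(-3*I*pi/4)
  chi_4          1             -1              1             -1              1             -1              1             -1            
  chi_5          1             exp(-3*I*pi/4)  I             exp(-I*pi/4)    -1            exp(I*pi/4)     -I            exp(3*I*pi/4) 
  chi_6          1             -I              -1            I               1             -I              -1            I             
  chi_7          1             exp(-I*pi/4)    -I            exp(-3*I*pi/4)  -1            exp(3*I*pi/4)   I             exp(I*pi/4)   

Spot check: chi_6(3) = zeta_8^(6*3) = zeta_8^18 = I.

Solution. Z/8Z is abelian, so all 8 irreducible complex representations are 1-dimensional. They are given by chi_k(m) = zeta_8^(k*m) for k = 0,...,7. Row orthogonality: sum_m chi_k(m) conj(chi_l(m)) = 8 * [k = l].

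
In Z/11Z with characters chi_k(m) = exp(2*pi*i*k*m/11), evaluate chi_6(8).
chi_6(8) = zeta_11^48 = exp(8*I*pi/11)

Working: chi_6(8) = zeta_11^(6*8) = zeta_11^48. Since zeta_11^11 = 1, this equals zeta_11^4 = exp(2*pi*i*4/11) = exp(8*I*pi/11).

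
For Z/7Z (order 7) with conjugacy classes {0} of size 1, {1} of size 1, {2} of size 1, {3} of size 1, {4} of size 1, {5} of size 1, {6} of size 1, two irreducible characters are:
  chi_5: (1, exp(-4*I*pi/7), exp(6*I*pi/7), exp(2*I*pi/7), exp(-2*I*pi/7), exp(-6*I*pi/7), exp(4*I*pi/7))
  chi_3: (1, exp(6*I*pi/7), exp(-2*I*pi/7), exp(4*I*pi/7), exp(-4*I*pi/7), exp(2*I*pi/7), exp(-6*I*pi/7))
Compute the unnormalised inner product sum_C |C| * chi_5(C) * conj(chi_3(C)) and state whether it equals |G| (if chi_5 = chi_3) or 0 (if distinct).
Sum = 0; so <chi_5, chi_3> = 0 (distinct irreducibles are orthogonal).

Why: Compute term by term over conjugacy classes (|C| * chi_5(C) * conj(chi_3(C))):
  1*(1)*conj(1) + 1*(exp(-4*I*pi/7))*conj(exp(6*I*pi/7)) + 1*(exp(6*I*pi/7))*conj(exp(-2*I*pi/7)) + 1*(exp(2*I*pi/7))*conj(exp(4*I*pi/7)) + 1*(exp(-2*I*pi/7))*conj(exp(-4*I*pi/7)) + 1*(exp(-6*I*pi/7))*conj(exp(2*I*pi/7)) + 1*(exp(4*I*pi/7))*conj(exp(-6*I*pi/7))
  = (1) + (exp(4*I*pi/7)) + (exp(-6*I*pi/7)) + (exp(-2*I*pi/7)) + (exp(2*I*pi/7)) + (exp(6*I*pi/7)) + (exp(-4*I*pi/7))
  = 0.
(Exp terms are combined using exp(i*s)*conj(exp(i*t)) = exp(i*(s-t)), and sums of them are collapsed using the identity that for every m > 1 the m distinct m-th roots of unity sum to 0, e.g. 1 + exp(2*I*pi/3) + exp(-2*I*pi/3) = 0.)
Dividing by |G| = 7 gives 0/7 = 0, matching the row-orthogonality relation <chi_5, chi_3> = [chi_5 = chi_3].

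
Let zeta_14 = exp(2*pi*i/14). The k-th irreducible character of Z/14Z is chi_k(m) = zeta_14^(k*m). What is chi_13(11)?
chi_13(11) = zeta_14^143 = exp(3*I*pi/7)

Argument: chi_13(11) = zeta_14^(13*11) = zeta_14^143. Since zeta_14^14 = 1, this equals zeta_14^3 = exp(2*pi*i*3/14) = exp(3*I*pi/7).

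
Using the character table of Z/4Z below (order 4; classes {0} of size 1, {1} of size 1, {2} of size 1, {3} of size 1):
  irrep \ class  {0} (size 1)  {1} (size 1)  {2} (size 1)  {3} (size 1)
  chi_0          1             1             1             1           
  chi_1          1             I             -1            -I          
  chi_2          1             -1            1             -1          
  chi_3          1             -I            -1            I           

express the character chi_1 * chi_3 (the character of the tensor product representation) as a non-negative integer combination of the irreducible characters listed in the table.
chi_1 tensor chi_3 = chi_0 (all other irreducibles have multiplicity 0).

Justification: The character of a tensor product is the pointwise product (chi_1 * chi_3)(C) = chi_1(C) * chi_3(C):
  {0}: (1)*(1), {1}: (I)*(-I), {2}: (-1)*(-1), {3}: (-I)*(I)
so (chi_1 * chi_3) takes values
  {0} -> 1, {1} -> 1, {2} -> 1, {3} -> 1.
Now take the inner product of this character with each irreducible chi from the table, <chi_1*chi_3, chi> = (1/4) sum_C |C| (chi_1*chi_3)(C) conj(chi(C)):
  <chi_1*chi_3, chi_0> = (1/4)[1*(1)*conj(1) + 1*(1)*conj(1) + 1*(1)*conj(1) + 1*(1)*conj(1)]
      = (1/4)[(1) + (1) + (1) + (1)] = 4/4 = 1
  <chi_1*chi_3, chi_1> = (1/4)[1*(1)*conj(1) + 1*(1)*conj(I) + 1*(1)*conj(-1) + 1*(1)*conj(-I)]
      = (1/4)[(1) + (-I) + (-1) + (I)] = 0/4 = 0
  <chi_1*chi_3, chi_2> = (1/4)[1*(1)*conj(1) + 1*(1)*conj(-1) + 1*(1)*conj(1) + 1*(1)*conj(-1)]
      = (1/4)[(1) + (-1) + (1) + (-1)] = 0/4 = 0
  <chi_1*chi_3, chi_3> = (1/4)[1*(1)*conj(1) + 1*(1)*conj(-I) + 1*(1)*conj(-1) + 1*(1)*conj(I)]
      = (1/4)[(1) + (I) + (-1) + (-I)] = 0/4 = 0
(Exp terms are combined using exp(i*s)*conj(exp(i*t)) = exp(i*(s-t)), and sums of them are collapsed using the identity that for every m > 1 the m distinct m-th roots of unity sum to 0, e.g. 1 + exp(2*I*pi/3) + exp(-2*I*pi/3) = 0.)
Hence the multiplicities are chi_0: 1. Dimension check: dim(chi_1)*dim(chi_3) = 1*1 = 1 and sum (mult * dim) = 1*1 = 1.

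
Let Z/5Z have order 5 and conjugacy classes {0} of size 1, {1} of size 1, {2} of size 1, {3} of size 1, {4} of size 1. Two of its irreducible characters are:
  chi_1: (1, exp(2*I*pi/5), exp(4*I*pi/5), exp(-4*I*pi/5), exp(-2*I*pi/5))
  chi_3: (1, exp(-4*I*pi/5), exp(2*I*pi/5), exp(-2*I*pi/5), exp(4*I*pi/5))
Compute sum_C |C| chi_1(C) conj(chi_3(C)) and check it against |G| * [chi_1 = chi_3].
Sum = 0; so <chi_1, chi_3> = 0 (distinct irreducibles are orthogonal).

Explanation: Compute term by term over conjugacy classes (|C| * chi_1(C) * conj(chi_3(C))):
  1*(1)*conj(1) + 1*(exp(2*I*pi/5))*conj(exp(-4*I*pi/5)) + 1*(exp(4*I*pi/5))*conj(exp(2*I*pi/5)) + 1*(exp(-4*I*pi/5))*conj(exp(-2*I*pi/5)) + 1*(exp(-2*I*pi/5))*conj(exp(4*I*pi/5))
  = (1) + (exp(-4*I*pi/5)) + (exp(2*I*pi/5)) + (exp(-2*I*pi/5)) + (exp(4*I*pi/5))
  = 0.
(Exp terms are combined using exp(i*s)*conj(exp(i*t)) = exp(i*(s-t)), and sums of them are collapsed using the identity that for every m > 1 the m distinct m-th roots of unity sum to 0, e.g. 1 + exp(2*I*pi/3) + exp(-2*I*pi/3) = 0.)
Dividing by |G| = 5 gives 0/5 = 0, matching the row-orthogonality relation <chi_1, chi_3> = [chi_1 = chi_3].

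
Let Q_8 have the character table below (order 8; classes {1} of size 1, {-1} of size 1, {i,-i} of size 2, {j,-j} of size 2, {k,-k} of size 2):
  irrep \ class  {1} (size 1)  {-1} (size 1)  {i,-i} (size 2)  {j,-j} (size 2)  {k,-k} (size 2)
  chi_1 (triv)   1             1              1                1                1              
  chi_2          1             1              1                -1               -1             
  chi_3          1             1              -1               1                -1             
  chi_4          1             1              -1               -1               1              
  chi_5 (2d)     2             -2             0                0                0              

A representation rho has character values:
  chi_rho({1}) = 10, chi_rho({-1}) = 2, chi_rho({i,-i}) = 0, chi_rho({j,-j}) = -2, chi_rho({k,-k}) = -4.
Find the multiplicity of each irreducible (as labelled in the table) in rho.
Multiplicities: chi_1: 0, chi_2: 3, chi_3: 2, chi_4: 1, chi_5: 2.

Why: Use <chi_rho, chi> = (1/|G|) sum_C |C| * chi_rho(C) * conj(chi(C)) with |G| = 8 for each irreducible chi in the table:
  <chi_rho, chi_1> = (1/8)[1*(10)*conj(1) + 1*(2)*conj(1) + 2*(0)*conj(1) + 2*(-2)*conj(1) + 2*(-4)*conj(1)]
      = (1/8)[(10) + (2) + (0) + (-4) + (-8)] = 0/8 = 0
  <chi_rho, chi_2> = (1/8)[1*(10)*conj(1) + 1*(2)*conj(1) + 2*(0)*conj(1) + 2*(-2)*conj(-1) + 2*(-4)*conj(-1)]
      = (1/8)[(10) + (2) + (0) + (4) + (8)] = 24/8 = 3
  <chi_rho, chi_3> = (1/8)[1*(10)*conj(1) + 1*(2)*conj(1) + 2*(0)*conj(-1) + 2*(-2)*conj(1) + 2*(-4)*conj(-1)]
      = (1/8)[(10) + (2) + (0) + (-4) + (8)] = 16/8 = 2
  <chi_rho, chi_4> = (1/8)[1*(10)*conj(1) + 1*(2)*conj(1) + 2*(0)*conj(-1) + 2*(-2)*conj(-1) + 2*(-4)*conj(1)]
      = (1/8)[(10) + (2) + (0) + (4) + (-8)] = 8/8 = 1
  <chi_rho, chi_5> = (1/8)[1*(10)*conj(2) + 1*(2)*conj(-2) + 2*(0)*conj(0) + 2*(-2)*conj(0) + 2*(-4)*conj(0)]
      = (1/8)[(20) + (-4) + (0) + (0) + (0)] = 16/8 = 2
Dimension check: dim(rho) = sum (mult * dim) = 0*1 + 3*1 + 2*1 + 1*1 + 2*2 = 10 = chi_rho(e) = 10.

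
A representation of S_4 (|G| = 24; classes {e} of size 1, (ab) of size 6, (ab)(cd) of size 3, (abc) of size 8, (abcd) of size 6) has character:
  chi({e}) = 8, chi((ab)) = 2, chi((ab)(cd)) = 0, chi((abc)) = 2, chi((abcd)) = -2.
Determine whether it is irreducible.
Not irreducible (reducible): <chi, chi> = 6 > 1.

Working: <chi, chi> = (1/|G|) sum_C |C| * |chi(C)|^2 = (1/24)[1*|8|^2 + 6*|2|^2 + 3*|0|^2 + 8*|2|^2 + 6*|-2|^2]
  = (1/24)[(64) + (24) + (0) + (32) + (24)] = 144/24 = 6.
A character is irreducible iff <chi, chi> = 1, so this representation is reducible.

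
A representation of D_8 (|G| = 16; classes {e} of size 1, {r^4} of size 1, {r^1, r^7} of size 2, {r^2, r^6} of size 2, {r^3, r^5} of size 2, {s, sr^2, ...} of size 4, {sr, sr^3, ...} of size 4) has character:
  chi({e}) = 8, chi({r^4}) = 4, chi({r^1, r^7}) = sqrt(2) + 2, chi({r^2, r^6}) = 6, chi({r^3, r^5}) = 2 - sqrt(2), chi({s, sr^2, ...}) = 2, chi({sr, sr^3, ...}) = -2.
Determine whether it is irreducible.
Not irreducible (reducible): <chi, chi> = 13 > 1.

<chi, chi> = (1/|G|) sum_C |C| * |chi(C)|^2 = (1/16)[1*|8|^2 + 1*|4|^2 + 2*|sqrt(2) + 2|^2 + 2*|6|^2 + 2*|2 - sqrt(2)|^2 + 4*|2|^2 + 4*|-2|^2]
  = (1/16)[(64) + (16) + (8*sqrt(2) + 12) + (72) + (12 - 8*sqrt(2)) + (16) + (16)] = 208/16 = 13.
A character is irreducible iff <chi, chi> = 1, so this representation is reducible.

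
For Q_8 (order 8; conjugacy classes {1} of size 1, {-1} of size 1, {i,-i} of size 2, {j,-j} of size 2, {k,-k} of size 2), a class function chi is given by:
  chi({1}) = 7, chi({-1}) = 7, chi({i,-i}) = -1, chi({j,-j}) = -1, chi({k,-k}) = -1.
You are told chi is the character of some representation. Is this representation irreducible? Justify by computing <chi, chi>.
Not irreducible (reducible): <chi, chi> = 13 > 1.

Justification: <chi, chi> = (1/|G|) sum_C |C| * |chi(C)|^2 = (1/8)[1*|7|^2 + 1*|7|^2 + 2*|-1|^2 + 2*|-1|^2 + 2*|-1|^2]
  = (1/8)[(49) + (49) + (2) + (2) + (2)] = 104/8 = 13.
A character is irreducible iff <chi, chi> = 1, so this representation is reducible.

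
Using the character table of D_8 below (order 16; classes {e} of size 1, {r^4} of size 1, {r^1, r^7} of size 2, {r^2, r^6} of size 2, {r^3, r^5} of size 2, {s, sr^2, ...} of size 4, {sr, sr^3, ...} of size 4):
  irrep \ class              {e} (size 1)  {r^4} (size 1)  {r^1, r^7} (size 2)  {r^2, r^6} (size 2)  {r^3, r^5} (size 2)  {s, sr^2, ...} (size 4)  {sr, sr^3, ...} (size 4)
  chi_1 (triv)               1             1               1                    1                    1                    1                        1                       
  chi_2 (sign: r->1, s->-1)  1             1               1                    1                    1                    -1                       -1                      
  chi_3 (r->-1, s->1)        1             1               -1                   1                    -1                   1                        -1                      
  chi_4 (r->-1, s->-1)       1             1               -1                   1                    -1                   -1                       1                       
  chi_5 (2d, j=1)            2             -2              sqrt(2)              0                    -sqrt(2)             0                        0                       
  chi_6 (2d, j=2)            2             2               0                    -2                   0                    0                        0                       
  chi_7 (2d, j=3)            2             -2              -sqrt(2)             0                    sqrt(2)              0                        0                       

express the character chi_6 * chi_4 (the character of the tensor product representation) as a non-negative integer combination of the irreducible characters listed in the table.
chi_6 tensor chi_4 = chi_6 (all other irreducibles have multiplicity 0).

Argument: The character of a tensor product is the pointwise product (chi_6 * chi_4)(C) = chi_6(C) * chi_4(C):
  {e}: (2)*(1), {r^4}: (2)*(1), {r^1, r^7}: (0)*(-1), {r^2, r^6}: (-2)*(1), {r^3, r^5}: (0)*(-1), {s, sr^2, ...}: (0)*(-1), {sr, sr^3, ...}: (0)*(1)
so (chi_6 * chi_4) takes values
  {e} -> 2, {r^4} -> 2, {r^1, r^7} -> 0, {r^2, r^6} -> -2, {r^3, r^5} -> 0, {s, sr^2, ...} -> 0, {sr, sr^3, ...} -> 0.
Now take the inner product of this character with each irreducible chi from the table, <chi_6*chi_4, chi> = (1/16) sum_C |C| (chi_6*chi_4)(C) conj(chi(C)):
  <chi_6*chi_4, chi_1> = (1/16)[1*(2)*conj(1) + 1*(2)*conj(1) + 2*(0)*conj(1) + 2*(-2)*conj(1) + 2*(0)*conj(1) + 4*(0)*conj(1) + 4*(0)*conj(1)]
      = (1/16)[(2) + (2) + (0) + (-4) + (0) + (0) + (0)] = 0/16 = 0
  <chi_6*chi_4, chi_2> = (1/16)[1*(2)*conj(1) + 1*(2)*conj(1) + 2*(0)*conj(1) + 2*(-2)*conj(1) + 2*(0)*conj(1) + 4*(0)*conj(-1) + 4*(0)*conj(-1)]
      = (1/16)[(2) + (2) + (0) + (-4) + (0) + (0) + (0)] = 0/16 = 0
  <chi_6*chi_4, chi_3> = (1/16)[1*(2)*conj(1) + 1*(2)*conj(1) + 2*(0)*conj(-1) + 2*(-2)*conj(1) + 2*(0)*conj(-1) + 4*(0)*conj(1) + 4*(0)*conj(-1)]
      = (1/16)[(2) + (2) + (0) + (-4) + (0) + (0) + (0)] = 0/16 = 0
  <chi_6*chi_4, chi_4> = (1/16)[1*(2)*conj(1) + 1*(2)*conj(1) + 2*(0)*conj(-1) + 2*(-2)*conj(1) + 2*(0)*conj(-1) + 4*(0)*conj(-1) + 4*(0)*conj(1)]
      = (1/16)[(2) + (2) + (0) + (-4) + (0) + (0) + (0)] = 0/16 = 0
  <chi_6*chi_4, chi_5> = (1/16)[1*(2)*conj(2) + 1*(2)*conj(-2) + 2*(0)*conj(sqrt(2)) + 2*(-2)*conj(0) + 2*(0)*conj(-sqrt(2)) + 4*(0)*conj(0) + 4*(0)*conj(0)]
      = (1/16)[(4) + (-4) + (0) + (0) + (0) + (0) + (0)] = 0/16 = 0
  <chi_6*chi_4, chi_6> = (1/16)[1*(2)*conj(2) + 1*(2)*conj(2) + 2*(0)*conj(0) + 2*(-2)*conj(-2) + 2*(0)*conj(0) + 4*(0)*conj(0) + 4*(0)*conj(0)]
      = (1/16)[(4) + (4) + (0) + (8) + (0) + (0) + (0)] = 16/16 = 1
  <chi_6*chi_4, chi_7> = (1/16)[1*(2)*conj(2) + 1*(2)*conj(-2) + 2*(0)*conj(-sqrt(2)) + 2*(-2)*conj(0) + 2*(0)*conj(sqrt(2)) + 4*(0)*conj(0) + 4*(0)*conj(0)]
      = (1/16)[(4) + (-4) + (0) + (0) + (0) + (0) + (0)] = 0/16 = 0
Hence the multiplicities are chi_6: 1. Dimension check: dim(chi_6)*dim(chi_4) = 2*1 = 2 and sum (mult * dim) = 1*2 = 2.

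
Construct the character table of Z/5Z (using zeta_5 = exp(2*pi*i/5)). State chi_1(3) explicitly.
Character table of Z/5Z (irreps indexed chi_0,...,chi_4 with chi_k(m) = zeta_5^(k*m), zeta_5 = exp(2*pi*i/5)):
  irrep \ class  {0} (size 1)  {1} (size 1)    {2} (size 1)    {3} (size 1)    {4} (size 1)  
  chi_0          1             1               1               1               1             
  chi_1          1             exp(2*I*pi/5)   exp(4*I*pi/5)   exp(-4*I*pi/5)  exp(-2*I*pi/5)
  chi_2          1             exp(4*I*pi/5)   exp(-2*I*pi/5)  exp(2*I*pi/5)   exp(-4*I*pi/5)
  chi_3          1             exp(-4*I*pi/5)  exp(2*I*pi/5)   exp(-2*I*pi/5)  exp(4*I*pi/5) 
  chi_4          1             exp(-2*I*pi/5)  exp(-4*I*pi/5)  exp(4*I*pi/5)   exp(2*I*pi/5) 

Spot check: chi_1(3) = zeta_5^(1*3) = zeta_5^3 = exp(-4*I*pi/5).

Why: Z/5Z is abelian, so all 5 irreducible complex representations are 1-dimensional. They are given by chi_k(m) = zeta_5^(k*m) for k = 0,...,4. Row orthogonality: sum_m chi_k(m) conj(chi_l(m)) = 5 * [k = l].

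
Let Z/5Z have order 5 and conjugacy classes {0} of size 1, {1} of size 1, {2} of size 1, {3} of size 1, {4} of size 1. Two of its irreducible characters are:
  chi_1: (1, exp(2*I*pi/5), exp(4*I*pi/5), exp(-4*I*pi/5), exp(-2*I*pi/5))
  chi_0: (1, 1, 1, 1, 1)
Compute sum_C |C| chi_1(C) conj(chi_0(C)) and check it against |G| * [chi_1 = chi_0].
Sum = 0; so <chi_1, chi_0> = 0 (distinct irreducibles are orthogonal).

Derivation: Compute term by term over conjugacy classes (|C| * chi_1(C) * conj(chi_0(C))):
  1*(1)*conj(1) + 1*(exp(2*I*pi/5))*conj(1) + 1*(exp(4*I*pi/5))*conj(1) + 1*(exp(-4*I*pi/5))*conj(1) + 1*(exp(-2*I*pi/5))*conj(1)
  = (1) + (exp(2*I*pi/5)) + (exp(4*I*pi/5)) + (exp(-4*I*pi/5)) + (exp(-2*I*pi/5))
  = 0.
(Exp terms are combined using exp(i*s)*conj(exp(i*t)) = exp(i*(s-t)), and sums of them are collapsed using the identity that for every m > 1 the m distinct m-th roots of unity sum to 0, e.g. 1 + exp(2*I*pi/3) + exp(-2*I*pi/3) = 0.)
Dividing by |G| = 5 gives 0/5 = 0, matching the row-orthogonality relation <chi_1, chi_0> = [chi_1 = chi_0].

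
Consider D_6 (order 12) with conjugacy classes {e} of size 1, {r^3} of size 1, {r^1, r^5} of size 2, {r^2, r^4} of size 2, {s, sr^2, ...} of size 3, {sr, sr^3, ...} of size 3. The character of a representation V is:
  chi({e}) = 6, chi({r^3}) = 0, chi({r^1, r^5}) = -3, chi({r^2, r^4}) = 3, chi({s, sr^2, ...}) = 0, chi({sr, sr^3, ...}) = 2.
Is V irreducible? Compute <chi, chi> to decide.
Not irreducible (reducible): <chi, chi> = 7 > 1.

<chi, chi> = (1/|G|) sum_C |C| * |chi(C)|^2 = (1/12)[1*|6|^2 + 1*|0|^2 + 2*|-3|^2 + 2*|3|^2 + 3*|0|^2 + 3*|2|^2]
  = (1/12)[(36) + (0) + (18) + (18) + (0) + (12)] = 84/12 = 7.
A character is irreducible iff <chi, chi> = 1, so this representation is reducible.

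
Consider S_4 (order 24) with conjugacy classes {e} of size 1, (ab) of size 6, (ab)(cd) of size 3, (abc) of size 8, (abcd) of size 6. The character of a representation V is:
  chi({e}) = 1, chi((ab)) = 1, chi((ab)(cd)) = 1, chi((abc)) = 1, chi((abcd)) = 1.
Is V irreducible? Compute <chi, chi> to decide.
Irreducible: <chi, chi> = 1.

Details: <chi, chi> = (1/|G|) sum_C |C| * |chi(C)|^2 = (1/24)[1*|1|^2 + 6*|1|^2 + 3*|1|^2 + 8*|1|^2 + 6*|1|^2]
  = (1/24)[(1) + (6) + (3) + (8) + (6)] = 24/24 = 1.
A character is irreducible iff <chi, chi> = 1, so this representation is irreducible.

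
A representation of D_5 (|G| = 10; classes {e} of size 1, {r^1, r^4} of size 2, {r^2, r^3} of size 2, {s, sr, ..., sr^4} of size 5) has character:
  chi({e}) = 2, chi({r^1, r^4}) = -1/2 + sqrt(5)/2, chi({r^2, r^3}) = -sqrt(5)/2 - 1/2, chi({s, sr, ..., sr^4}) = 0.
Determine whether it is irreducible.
Irreducible: <chi, chi> = 1.

Derivation: <chi, chi> = (1/|G|) sum_C |C| * |chi(C)|^2 = (1/10)[1*|2|^2 + 2*|-1/2 + sqrt(5)/2|^2 + 2*|-sqrt(5)/2 - 1/2|^2 + 5*|0|^2]
  = (1/10)[(4) + (3 - sqrt(5)) + (sqrt(5) + 3) + (0)] = 10/10 = 1.
A character is irreducible iff <chi, chi> = 1, so this representation is irreducible.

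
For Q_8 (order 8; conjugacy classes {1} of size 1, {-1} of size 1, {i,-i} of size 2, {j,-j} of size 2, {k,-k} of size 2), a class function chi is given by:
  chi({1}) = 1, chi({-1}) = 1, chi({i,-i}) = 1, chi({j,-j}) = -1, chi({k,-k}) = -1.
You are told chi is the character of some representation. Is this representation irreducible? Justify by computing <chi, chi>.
Irreducible: <chi, chi> = 1.

Argument: <chi, chi> = (1/|G|) sum_C |C| * |chi(C)|^2 = (1/8)[1*|1|^2 + 1*|1|^2 + 2*|1|^2 + 2*|-1|^2 + 2*|-1|^2]
  = (1/8)[(1) + (1) + (2) + (2) + (2)] = 8/8 = 1.
A character is irreducible iff <chi, chi> = 1, so this representation is irreducible.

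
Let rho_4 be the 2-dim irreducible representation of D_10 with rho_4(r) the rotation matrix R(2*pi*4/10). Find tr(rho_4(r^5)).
chi_{rho_4}(r^5) = 2*cos(2*pi*4*5/10) = 2

Justification: rho_4(r^5) is rotation by angle 2*pi*4*5/10, whose trace is 2*cos(2*pi*4*5/10) = 2.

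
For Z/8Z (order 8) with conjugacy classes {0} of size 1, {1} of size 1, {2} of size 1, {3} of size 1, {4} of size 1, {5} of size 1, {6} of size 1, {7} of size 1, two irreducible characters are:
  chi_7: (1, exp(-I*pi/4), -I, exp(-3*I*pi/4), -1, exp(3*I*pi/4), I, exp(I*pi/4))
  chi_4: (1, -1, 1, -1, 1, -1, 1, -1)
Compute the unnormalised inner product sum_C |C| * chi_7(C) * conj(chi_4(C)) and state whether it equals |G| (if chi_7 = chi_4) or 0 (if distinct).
Sum = 0; so <chi_7, chi_4> = 0 (distinct irreducibles are orthogonal).

Justification: Compute term by term over conjugacy classes (|C| * chi_7(C) * conj(chi_4(C))):
  1*(1)*conj(1) + 1*(exp(-I*pi/4))*conj(-1) + 1*(-I)*conj(1) + 1*(exp(-3*I*pi/4))*conj(-1) + 1*(-1)*conj(1) + 1*(exp(3*I*pi/4))*conj(-1) + 1*(I)*conj(1) + 1*(exp(I*pi/4))*conj(-1)
  = (1) + (-exp(-I*pi/4)) + (-I) + (-exp(-3*I*pi/4)) + (-1) + (-exp(3*I*pi/4)) + (I) + (-exp(I*pi/4))
  = 0.
(Exp terms are combined using exp(i*s)*conj(exp(i*t)) = exp(i*(s-t)), and sums of them are collapsed using the identity that for every m > 1 the m distinct m-th roots of unity sum to 0, e.g. 1 + exp(2*I*pi/3) + exp(-2*I*pi/3) = 0.)
Dividing by |G| = 8 gives 0/8 = 0, matching the row-orthogonality relation <chi_7, chi_4> = [chi_7 = chi_4].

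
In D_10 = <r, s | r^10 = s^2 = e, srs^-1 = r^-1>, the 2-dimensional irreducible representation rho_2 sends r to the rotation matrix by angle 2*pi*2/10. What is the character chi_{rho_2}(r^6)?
chi_{rho_2}(r^6) = 2*cos(2*pi*2*6/10) = -1/2 + sqrt(5)/2

Working: rho_2(r^6) is rotation by angle 2*pi*2*6/10, whose trace is 2*cos(2*pi*2*6/10) = -1/2 + sqrt(5)/2.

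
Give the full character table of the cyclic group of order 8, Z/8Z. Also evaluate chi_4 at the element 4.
Character table of Z/8Z (irreps indexed chi_0,...,chi_7 with chi_k(m) = zeta_8^(k*m), zeta_8 = exp(2*pi*i/8)):
  irrep \ class  {0} (size 1)  {1} (size 1)    {2} (size 1)  {3} (size 1)    {4} (size 1)  {5} (size 1)    {6} (size 1)  {7} (size 1)  
  chi_0          1             1               1             1               1             1               1             1             
  chi_1          1             exp(I*pi/4)     I             exp(3*I*pi/4)   -1            exp(-3*I*pi/4)  -I            exp(-I*pi/4)  
  chi_2          1             I               -1            -I              1             I               -1            -I            
  chi_3          1             exp(3*I*pi/4)   -I            exp(I*pi/4)     -1            exp(-I*pi/4)    I             exp(-3*I*pi/4)
  chi_4          1             -1              1             -1              1             -1              1             -1            
  chi_5          1             exp(-3*I*pi/4)  I             exp(-I*pi/4)    -1            exp(I*pi/4)     -I            exp(3*I*pi/4) 
  chi_6          1             -I              -1            I               1             -I              -1            I             
  chi_7          1             exp(-I*pi/4)    -I            exp(-3*I*pi/4)  -1            exp(3*I*pi/4)   I             exp(I*pi/4)   

Spot check: chi_4(4) = zeta_8^(4*4) = zeta_8^16 = 1.

Justification: Z/8Z is abelian, so all 8 irreducible complex representations are 1-dimensional. They are given by chi_k(m) = zeta_8^(k*m) for k = 0,...,7. Row orthogonality: sum_m chi_k(m) conj(chi_l(m)) = 8 * [k = l].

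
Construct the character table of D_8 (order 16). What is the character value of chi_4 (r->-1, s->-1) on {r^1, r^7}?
Conjugacy classes: {e} of size 1, {r^4} of size 1, {r^1, r^7} of size 2, {r^2, r^6} of size 2, {r^3, r^5} of size 2, {s, sr^2, ...} of size 4, {sr, sr^3, ...} of size 4.
Character table:
  irrep \ class              {e} (size 1)  {r^4} (size 1)  {r^1, r^7} (size 2)  {r^2, r^6} (size 2)  {r^3, r^5} (size 2)  {s, sr^2, ...} (size 4)  {sr, sr^3, ...} (size 4)
  chi_1 (triv)               1             1               1                    1                    1                    1                        1                       
  chi_2 (sign: r->1, s->-1)  1             1               1                    1                    1                    -1                       -1                      
  chi_3 (r->-1, s->1)        1             1               -1                   1                    -1                   1                        -1                      
  chi_4 (r->-1, s->-1)       1             1               -1                   1                    -1                   -1                       1                       
  chi_5 (2d, j=1)            2             -2              sqrt(2)              0                    -sqrt(2)             0                        0                       
  chi_6 (2d, j=2)            2             2               0                    -2                   0                    0                        0                       
  chi_7 (2d, j=3)            2             -2              -sqrt(2)             0                    sqrt(2)              0                        0                       

Spot check: chi_4 (r->-1, s->-1) on {r^1, r^7} = -1.

Solution. D_8 has order 2*8 = 16 with 7 conjugacy classes, hence 7 irreducibles. Sum of squared dims 1 + 1 + 1 + 1 + 4 + 4 + 4 = 16 = |G|. Linear characters come from the abelianisation; the 2-dimensional irreps have character r^k -> 2*cos(2*pi*j*k/8), reflections -> 0.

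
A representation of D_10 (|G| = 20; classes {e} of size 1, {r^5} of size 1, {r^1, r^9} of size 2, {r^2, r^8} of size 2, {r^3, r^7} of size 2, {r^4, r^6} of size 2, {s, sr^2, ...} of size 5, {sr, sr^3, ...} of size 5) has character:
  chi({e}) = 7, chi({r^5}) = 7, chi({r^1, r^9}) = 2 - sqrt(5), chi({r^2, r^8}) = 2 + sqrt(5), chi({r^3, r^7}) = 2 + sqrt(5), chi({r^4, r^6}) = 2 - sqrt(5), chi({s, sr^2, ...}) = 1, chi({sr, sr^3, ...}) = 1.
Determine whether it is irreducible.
Not irreducible (reducible): <chi, chi> = 9 > 1.

Working: <chi, chi> = (1/|G|) sum_C |C| * |chi(C)|^2 = (1/20)[1*|7|^2 + 1*|7|^2 + 2*|2 - sqrt(5)|^2 + 2*|2 + sqrt(5)|^2 + 2*|2 + sqrt(5)|^2 + 2*|2 - sqrt(5)|^2 + 5*|1|^2 + 5*|1|^2]
  = (1/20)[(49) + (49) + (18 - 8*sqrt(5)) + (8*sqrt(5) + 18) + (8*sqrt(5) + 18) + (18 - 8*sqrt(5)) + (5) + (5)] = 180/20 = 9.
A character is irreducible iff <chi, chi> = 1, so this representation is reducible.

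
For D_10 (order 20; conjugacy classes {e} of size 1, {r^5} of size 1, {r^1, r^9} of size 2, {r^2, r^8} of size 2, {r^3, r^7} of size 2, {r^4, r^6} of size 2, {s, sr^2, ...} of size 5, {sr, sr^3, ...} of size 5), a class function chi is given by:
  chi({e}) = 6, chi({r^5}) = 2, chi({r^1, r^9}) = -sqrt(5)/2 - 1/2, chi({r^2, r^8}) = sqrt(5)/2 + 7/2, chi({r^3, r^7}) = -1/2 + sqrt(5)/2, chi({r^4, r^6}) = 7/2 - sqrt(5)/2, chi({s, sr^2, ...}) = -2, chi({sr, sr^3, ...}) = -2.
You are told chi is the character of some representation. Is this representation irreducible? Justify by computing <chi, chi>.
Not irreducible (reducible): <chi, chi> = 7 > 1.

Explanation: <chi, chi> = (1/|G|) sum_C |C| * |chi(C)|^2 = (1/20)[1*|6|^2 + 1*|2|^2 + 2*|-sqrt(5)/2 - 1/2|^2 + 2*|sqrt(5)/2 + 7/2|^2 + 2*|-1/2 + sqrt(5)/2|^2 + 2*|7/2 - sqrt(5)/2|^2 + 5*|-2|^2 + 5*|-2|^2]
  = (1/20)[(36) + (4) + (sqrt(5) + 3) + (7*sqrt(5) + 27) + (3 - sqrt(5)) + (27 - 7*sqrt(5)) + (20) + (20)] = 140/20 = 7.
A character is irreducible iff <chi, chi> = 1, so this representation is reducible.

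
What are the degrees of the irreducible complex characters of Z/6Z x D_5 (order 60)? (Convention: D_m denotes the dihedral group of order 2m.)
Dimensions: 1, 1, 1, 1, 1, 1, 1, 1, 1, 1, 1, 1, 2, 2, 2, 2, 2, 2, 2, 2, 2, 2, 2, 2

Reasoning: There are 24 irreducibles (= number of conjugacy classes). Their dimensions d_i satisfy sum d_i^2 = |G| = 60: 1 + 1 + 1 + 1 + 1 + 1 + 1 + 1 + 1 + 1 + 1 + 1 + 4 + 4 + 4 + 4 + 4 + 4 + 4 + 4 + 4 + 4 + 4 + 4 = 60. (For the product with Z/6Z: each of the 6 1-dim characters of Z/6Z tensors with each irrep of D_5, giving 6 copies of each D_5-dimension.)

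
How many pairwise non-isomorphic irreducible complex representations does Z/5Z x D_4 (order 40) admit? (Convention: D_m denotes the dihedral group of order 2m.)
25

Why: The number of irreducible complex representations of a finite group equals its number of conjugacy classes. For a direct product, #classes(G x H) = #classes(G) * #classes(H). Z/5Z has 5 classes (abelian), D_4 has 5 classes, so 5 * 5 = 25, so Z/5Z x D_4 (order 40) has exactly 25 irreducible complex representations.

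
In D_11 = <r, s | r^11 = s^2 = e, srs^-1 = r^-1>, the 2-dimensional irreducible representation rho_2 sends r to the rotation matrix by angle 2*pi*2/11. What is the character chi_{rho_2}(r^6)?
chi_{rho_2}(r^6) = 2*cos(2*pi*2*6/11) = 2*cos(24*pi/11)

Details: rho_2(r^6) is rotation by angle 2*pi*2*6/11, whose trace is 2*cos(2*pi*2*6/11) = 2*cos(24*pi/11).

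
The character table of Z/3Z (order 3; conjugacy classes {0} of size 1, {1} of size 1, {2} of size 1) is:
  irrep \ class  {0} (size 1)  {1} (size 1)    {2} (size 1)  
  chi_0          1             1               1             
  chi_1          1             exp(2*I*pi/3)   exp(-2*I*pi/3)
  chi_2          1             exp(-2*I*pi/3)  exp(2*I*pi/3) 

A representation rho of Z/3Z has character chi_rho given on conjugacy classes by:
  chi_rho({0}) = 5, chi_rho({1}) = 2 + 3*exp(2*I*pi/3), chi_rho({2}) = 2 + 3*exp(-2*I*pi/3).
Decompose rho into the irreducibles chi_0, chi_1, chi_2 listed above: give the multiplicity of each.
Multiplicities: chi_0: 2, chi_1: 3, chi_2: 0.

Why: Use <chi_rho, chi> = (1/|G|) sum_C |C| * chi_rho(C) * conj(chi(C)) with |G| = 3 for each irreducible chi in the table:
  <chi_rho, chi_0> = (1/3)[1*(5)*conj(1) + 1*(2 + 3*exp(2*I*pi/3))*conj(1) + 1*(2 + 3*exp(-2*I*pi/3))*conj(1)]
      = (1/3)[(5) + (2 + 3*exp(2*I*pi/3)) + (2 + 3*exp(-2*I*pi/3))] = 6/3 = 2
  <chi_rho, chi_1> = (1/3)[1*(5)*conj(1) + 1*(2 + 3*exp(2*I*pi/3))*conj(exp(2*I*pi/3)) + 1*(2 + 3*exp(-2*I*pi/3))*conj(exp(-2*I*pi/3))]
      = (1/3)[(5) + (3 + 2*exp(-2*I*pi/3)) + (3 + 2*exp(2*I*pi/3))] = 9/3 = 3
  <chi_rho, chi_2> = (1/3)[1*(5)*conj(1) + 1*(2 + 3*exp(2*I*pi/3))*conj(exp(-2*I*pi/3)) + 1*(2 + 3*exp(-2*I*pi/3))*conj(exp(2*I*pi/3))]
      = (1/3)[(5) + (3*exp(-2*I*pi/3) + 2*exp(2*I*pi/3)) + (2*exp(-2*I*pi/3) + 3*exp(2*I*pi/3))] = 0/3 = 0
(Exp terms are combined using exp(i*s)*conj(exp(i*t)) = exp(i*(s-t)), and sums of them are collapsed using the identity that for every m > 1 the m distinct m-th roots of unity sum to 0, e.g. 1 + exp(2*I*pi/3) + exp(-2*I*pi/3) = 0.)
Dimension check: dim(rho) = sum (mult * dim) = 2*1 + 3*1 + 0*1 = 5 = chi_rho(e) = 5.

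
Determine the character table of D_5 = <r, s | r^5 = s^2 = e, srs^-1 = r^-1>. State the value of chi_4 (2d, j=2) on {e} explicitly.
Conjugacy classes: {e} of size 1, {r^1, r^4} of size 2, {r^2, r^3} of size 2, {s, sr, ..., sr^4} of size 5.
Character table:
  irrep \ class              {e} (size 1)  {r^1, r^4} (size 2)  {r^2, r^3} (size 2)  {s, sr, ..., sr^4} (size 5)
  chi_1 (triv)               1             1                    1                    1                          
  chi_2 (sign: r->1, s->-1)  1             1                    1                    -1                         
  chi_3 (2d, j=1)            2             -1/2 + sqrt(5)/2     -sqrt(5)/2 - 1/2     0                          
  chi_4 (2d, j=2)            2             -sqrt(5)/2 - 1/2     -1/2 + sqrt(5)/2     0                          

Spot check: chi_4 (2d, j=2) on {e} = 2.

Working: D_5 has order 2*5 = 10 with 4 conjugacy classes, hence 4 irreducibles. Sum of squared dims 1 + 1 + 4 + 4 = 10 = |G|. Linear characters come from the abelianisation; the 2-dimensional irreps have character r^k -> 2*cos(2*pi*j*k/5), reflections -> 0.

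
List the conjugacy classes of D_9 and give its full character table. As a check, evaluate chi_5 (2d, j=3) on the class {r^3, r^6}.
Conjugacy classes: {e} of size 1, {r^1, r^8} of size 2, {r^2, r^7} of size 2, {r^3, r^6} of size 2, {r^4, r^5} of size 2, {s, sr, ..., sr^8} of size 9.
Character table:
  irrep \ class              {e} (size 1)  {r^1, r^8} (size 2)  {r^2, r^7} (size 2)  {r^3, r^6} (size 2)  {r^4, r^5} (size 2)  {s, sr, ..., sr^8} (size 9)
  chi_1 (triv)               1             1                    1                    1                    1                    1                          
  chi_2 (sign: r->1, s->-1)  1             1                    1                    1                    1                    -1                         
  chi_3 (2d, j=1)            2             2*cos(2*pi/9)        2*cos(4*pi/9)        -1                   -2*cos(pi/9)         0                          
  chi_4 (2d, j=2)            2             2*cos(4*pi/9)        -2*cos(pi/9)         -1                   2*cos(2*pi/9)        0                          
  chi_5 (2d, j=3)            2             -1                   -1                   2                    -1                   0                          
  chi_6 (2d, j=4)            2             -2*cos(pi/9)         2*cos(2*pi/9)        -1                   2*cos(4*pi/9)        0                          

Spot check: chi_5 (2d, j=3) on {r^3, r^6} = 2.

Argument: D_9 has order 2*9 = 18 with 6 conjugacy classes, hence 6 irreducibles. Sum of squared dims 1 + 1 + 4 + 4 + 4 + 4 = 18 = |G|. Linear characters come from the abelianisation; the 2-dimensional irreps have character r^k -> 2*cos(2*pi*j*k/9), reflections -> 0.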